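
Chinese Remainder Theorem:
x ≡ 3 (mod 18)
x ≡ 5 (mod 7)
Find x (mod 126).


M = 18*7 = 126
M1 = M/18 = 7, M2 = M/7 = 18
M1^(-1) mod 18 = 13, M2^(-1) mod 7 = 2
x = 3*7*13 + 5*18*2 = 453
453 mod 126 = 75
Check: 75 mod 18 = 3 ✓, 75 mod 7 = 5 ✓

x ≡ 75 (mod 126)


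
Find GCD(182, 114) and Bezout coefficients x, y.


Tabular extended Euclidean (each row: r = 182*s + 114*t):
r=182, s=1, t=0
r=114, s=0, t=1
q=1: r=68, s=1, t=-1   [182*(1) + 114*(-1) = 68]
q=1: r=46, s=-1, t=2   [182*(-1) + 114*(2) = 46]
q=1: r=22, s=2, t=-3   [182*(2) + 114*(-3) = 22]
q=2: r=2, s=-5, t=8   [182*(-5) + 114*(8) = 2]
q=11: r=0, s=57, t=-91   [182*(57) + 114*(-91) = 0]
GCD = 2; from the row with r=2: x=-5, y=8
Check: 182*(-5) + 114*(8) = -910 + 912 = 2

GCD = 2, x = -5, y = 8


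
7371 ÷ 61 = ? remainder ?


7371 = 61 * 120 + 51
Check: 7320 + 51 = 7371

q = 120, r = 51


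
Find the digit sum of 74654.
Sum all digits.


7 + 4 + 6 + 5 + 4 = 26


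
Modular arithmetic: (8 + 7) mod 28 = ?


8 + 7 = 15
15 mod 28 = 15


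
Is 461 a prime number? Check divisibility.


Check divisors up to sqrt(461) = 21.4709
No divisors found.
461 is prime.

Yes, 461 is prime


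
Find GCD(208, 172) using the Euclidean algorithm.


208 = 1 * 172 + 36
172 = 4 * 36 + 28
36 = 1 * 28 + 8
28 = 3 * 8 + 4
8 = 2 * 4 + 0
GCD = 4


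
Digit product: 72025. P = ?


7 × 2 × 0 × 2 × 5 = 0


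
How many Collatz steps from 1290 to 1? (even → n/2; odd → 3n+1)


1290 → 645 → 1936 → 968 → 484 → 242 → 121 → 364 → 182 → 91 → 274 → 137 → 412 → 206 → 103 → 310 → 155 → 466 → 233 → 700 → 350 → 175 → 526 → 263 → 790 → 395 → 1186 → 593 → 1780 → 890 → 445 → 1336 → 668 → 334 → 167 → 502 → 251 → 754 → 377 → 1132 → 566 → 283 → 850 → 425 → 1276 → 638 → 319 → 958 → 479 → 1438 → 719 → 2158 → 1079 → 3238 → 1619 → 4858 → 2429 → 7288 → 3644 → 1822 → 911 → 2734 → 1367 → 4102 → 2051 → 6154 → 3077 → 9232 → 4616 → 2308 → 1154 → 577 → 1732 → 866 → 433 → 1300 → 650 → 325 → 976 → 488 → 244 → 122 → 61 → 184 → 92 → 46 → 23 → 70 → 35 → 106 → 53 → 160 → 80 → 40 → 20 → 10 → 5 → 16 → 8 → 4 → 2 → 1
Total steps = 101

101 steps


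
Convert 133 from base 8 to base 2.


133 (base 8) = 91 (decimal)
91 (decimal) = 1011011 (base 2)


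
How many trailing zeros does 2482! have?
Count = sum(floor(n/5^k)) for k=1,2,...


floor(2482/5) = 496
floor(2482/25) = 99
floor(2482/125) = 19
floor(2482/625) = 3
Total = 617

617 trailing zeros


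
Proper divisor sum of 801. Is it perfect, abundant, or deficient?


Proper divisors: 1, 3, 9, 89, 267
Sum = 1 + 3 + 9 + 89 + 267 = 369
369 < 801 → deficient

s(801) = 369 (deficient)


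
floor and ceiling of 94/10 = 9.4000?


94/10 = 9.4000
floor = 9
ceil = 10

floor = 9, ceil = 10


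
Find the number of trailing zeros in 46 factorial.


floor(46/5) = 9
floor(46/25) = 1
Total = 10

10 trailing zeros


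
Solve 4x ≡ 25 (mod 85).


GCD(4, 85) = 1, unique solution
a^(-1) mod 85 = 64
x = 64 * 25 mod 85 = 70

x ≡ 70 (mod 85)


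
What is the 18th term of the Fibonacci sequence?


Sequence: 1, 1, 2, 3, 5, 8, 13, 21, 34, 55, 89, 144, 233, 377, 610, 987, 1597, 2584
F(18) = 2584


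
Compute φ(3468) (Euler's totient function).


3468 = 2^2 × 3 × 17^2
Prime factors: 2, 3, 17
φ(3468) = 3468 × (1-1/2) × (1-1/3) × (1-1/17)
= 3468 × 1/2 × 2/3 × 16/17 = 1088

φ(3468) = 1088


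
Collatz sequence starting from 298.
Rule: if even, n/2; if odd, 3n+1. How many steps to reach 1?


298 → 149 → 448 → 224 → 112 → 56 → 28 → 14 → 7 → 22 → 11 → 34 → 17 → 52 → 26 → 13 → 40 → 20 → 10 → 5 → 16 → 8 → 4 → 2 → 1
Total steps = 24

24 steps


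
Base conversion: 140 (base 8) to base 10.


140 (base 8) = 96 (decimal)
96 (decimal) = 96 (base 10)


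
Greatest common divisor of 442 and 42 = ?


442 = 10 * 42 + 22
42 = 1 * 22 + 20
22 = 1 * 20 + 2
20 = 10 * 2 + 0
GCD = 2


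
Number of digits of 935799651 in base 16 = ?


935799651 in base 16 = 37C72B63
Number of digits = 8

8 digits (base 16)


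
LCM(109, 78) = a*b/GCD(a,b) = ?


GCD(109, 78) = 1
LCM = 109*78/1 = 8502/1 = 8502

LCM = 8502


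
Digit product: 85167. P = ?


8 × 5 × 1 × 6 × 7 = 1680


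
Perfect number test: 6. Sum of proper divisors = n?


Proper divisors of 6: 1, 2, 3
Sum = 1 + 2 + 3 = 6

Yes, 6 is perfect (6 = 6)


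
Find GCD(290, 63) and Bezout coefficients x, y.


Tabular extended Euclidean (each row: r = 290*s + 63*t):
r=290, s=1, t=0
r=63, s=0, t=1
q=4: r=38, s=1, t=-4   [290*(1) + 63*(-4) = 38]
q=1: r=25, s=-1, t=5   [290*(-1) + 63*(5) = 25]
q=1: r=13, s=2, t=-9   [290*(2) + 63*(-9) = 13]
q=1: r=12, s=-3, t=14   [290*(-3) + 63*(14) = 12]
q=1: r=1, s=5, t=-23   [290*(5) + 63*(-23) = 1]
q=12: r=0, s=-63, t=290   [290*(-63) + 63*(290) = 0]
GCD = 1; from the row with r=1: x=5, y=-23
Check: 290*(5) + 63*(-23) = 1450 - 1449 = 1

GCD = 1, x = 5, y = -23


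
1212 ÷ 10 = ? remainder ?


1212 = 10 * 121 + 2
Check: 1210 + 2 = 1212

q = 121, r = 2


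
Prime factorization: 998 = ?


998 / 2 = 499
499 / 499 = 1
998 = 2 × 499


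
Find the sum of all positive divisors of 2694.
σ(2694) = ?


Divisors of 2694: 1, 2, 3, 6, 449, 898, 1347, 2694
Sum = 1 + 2 + 3 + 6 + 449 + 898 + 1347 + 2694 = 5400

σ(2694) = 5400


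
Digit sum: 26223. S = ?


2 + 6 + 2 + 2 + 3 = 15


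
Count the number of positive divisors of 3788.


3788 = 2^2 × 947^1
d(3788) = (2+1) × (1+1) = 6

6 divisors


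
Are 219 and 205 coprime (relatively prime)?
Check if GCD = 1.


Euclidean algorithm:
219 = 1 * 205 + 14
205 = 14 * 14 + 9
14 = 1 * 9 + 5
9 = 1 * 5 + 4
5 = 1 * 4 + 1
4 = 4 * 1 + 0
GCD(219, 205) = 1

Yes, coprime (GCD = 1)


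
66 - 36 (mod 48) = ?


66 - 36 = 30
30 mod 48 = 30


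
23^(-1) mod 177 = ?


Use the extended Euclidean algorithm on (177, 23); each row r = 177*s + 23*t:
r=177, s=1, t=0
r=23, s=0, t=1
q=7: r=16, s=1, t=-7   [177*(1) + 23*(-7) = 16]
q=1: r=7, s=-1, t=8   [177*(-1) + 23*(8) = 7]
q=2: r=2, s=3, t=-23   [177*(3) + 23*(-23) = 2]
q=3: r=1, s=-10, t=77   [177*(-10) + 23*(77) = 1]
q=2: r=0, s=23, t=-177   [177*(23) + 23*(-177) = 0]
GCD = 1 with t = 77, so 23*(77) ≡ 1 (mod 177)
Inverse = 77 mod 177 = 77
Check: 23 * 77 = 1771 ≡ 1 (mod 177)

23^(-1) ≡ 77 (mod 177)


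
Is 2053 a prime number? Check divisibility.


Check divisors up to sqrt(2053) = 45.3100
No divisors found.
2053 is prime.

Yes, 2053 is prime


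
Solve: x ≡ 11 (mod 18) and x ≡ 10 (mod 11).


M = 18*11 = 198
M1 = M/18 = 11, M2 = M/11 = 18
M1^(-1) mod 18 = 5, M2^(-1) mod 11 = 8
x = 11*11*5 + 10*18*8 = 2045
2045 mod 198 = 65
Check: 65 mod 18 = 11 ✓, 65 mod 11 = 10 ✓

x ≡ 65 (mod 198)


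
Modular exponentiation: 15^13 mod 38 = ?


15^1 mod 38 = 15
15^2 mod 38 = 35
15^3 mod 38 = 31
15^4 mod 38 = 9
15^5 mod 38 = 21
15^6 mod 38 = 11
15^7 mod 38 = 13
15^8 mod 38 = 5
15^9 mod 38 = 37
15^10 mod 38 = 23
15^11 mod 38 = 3
15^12 mod 38 = 7
15^13 mod 38 = 29


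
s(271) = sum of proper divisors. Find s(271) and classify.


Proper divisors: 1
Sum = 1 = 1
1 < 271 → deficient

s(271) = 1 (deficient)


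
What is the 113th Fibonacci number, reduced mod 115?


F(k) mod 115 for k=1..113:
1, 1, 2, 3, 5, 8, 13, 21, 34, 55, 89, 29, 3, 32, 35, 67, 102, 54, 41, 95, 21, 1, 22, 23, 45, 68, 113, 66, 64, 15, 79, 94, 58, 37, 95, 17, 112, 14, 11, 25, 36, 61, 97, 43, 25, 68, 93, 46, 24, 70, 94, 49, 28, 77, 105, 67, 57, 9, 66, 75, 26, 101, 12, 113, 10, 8, 18, 26, 44, 70, 114, 69, 68, 22, 90, 112, 87, 84, 56, 25, 81, 106, 72, 63, 20, 83, 103, 71, 59, 15, 74, 89, 48, 22, 70, 92, 47, 24, 71, 95, 51, 31, 82, 113, 80, 78, 43, 6, 49, 55, 104, 44, 33
F(113) mod 115 = 33


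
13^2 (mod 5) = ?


13^1 mod 5 = 3
13^2 mod 5 = 4


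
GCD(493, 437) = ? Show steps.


493 = 1 * 437 + 56
437 = 7 * 56 + 45
56 = 1 * 45 + 11
45 = 4 * 11 + 1
11 = 11 * 1 + 0
GCD = 1


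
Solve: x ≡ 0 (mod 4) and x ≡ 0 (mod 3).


M = 4*3 = 12
M1 = M/4 = 3, M2 = M/3 = 4
M1^(-1) mod 4 = 3, M2^(-1) mod 3 = 1
x = 0*3*3 + 0*4*1 = 0
0 mod 12 = 0
Check: 0 mod 4 = 0 ✓, 0 mod 3 = 0 ✓

x ≡ 0 (mod 12)


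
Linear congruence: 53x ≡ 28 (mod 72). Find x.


GCD(53, 72) = 1, unique solution
a^(-1) mod 72 = 53
x = 53 * 28 mod 72 = 44

x ≡ 44 (mod 72)


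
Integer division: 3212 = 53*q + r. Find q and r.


3212 = 53 * 60 + 32
Check: 3180 + 32 = 3212

q = 60, r = 32


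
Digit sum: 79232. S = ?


7 + 9 + 2 + 3 + 2 = 23


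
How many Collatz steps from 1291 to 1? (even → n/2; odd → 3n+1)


1291 → 3874 → 1937 → 5812 → 2906 → 1453 → 4360 → 2180 → 1090 → 545 → 1636 → 818 → 409 → 1228 → 614 → 307 → 922 → 461 → 1384 → 692 → 346 → 173 → 520 → 260 → 130 → 65 → 196 → 98 → 49 → 148 → 74 → 37 → 112 → 56 → 28 → 14 → 7 → 22 → 11 → 34 → 17 → 52 → 26 → 13 → 40 → 20 → 10 → 5 → 16 → 8 → 4 → 2 → 1
Total steps = 52

52 steps


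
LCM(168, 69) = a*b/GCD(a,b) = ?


GCD(168, 69) = 3
LCM = 168*69/3 = 11592/3 = 3864

LCM = 3864


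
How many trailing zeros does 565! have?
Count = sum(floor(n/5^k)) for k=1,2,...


floor(565/5) = 113
floor(565/25) = 22
floor(565/125) = 4
Total = 139

139 trailing zeros


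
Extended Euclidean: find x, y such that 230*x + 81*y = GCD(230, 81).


Tabular extended Euclidean (each row: r = 230*s + 81*t):
r=230, s=1, t=0
r=81, s=0, t=1
q=2: r=68, s=1, t=-2   [230*(1) + 81*(-2) = 68]
q=1: r=13, s=-1, t=3   [230*(-1) + 81*(3) = 13]
q=5: r=3, s=6, t=-17   [230*(6) + 81*(-17) = 3]
q=4: r=1, s=-25, t=71   [230*(-25) + 81*(71) = 1]
q=3: r=0, s=81, t=-230   [230*(81) + 81*(-230) = 0]
GCD = 1; from the row with r=1: x=-25, y=71
Check: 230*(-25) + 81*(71) = -5750 + 5751 = 1

GCD = 1, x = -25, y = 71


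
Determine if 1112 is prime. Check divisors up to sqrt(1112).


1112 / 2 = 556 (exact division)
1112 is NOT prime.

No, 1112 is not prime


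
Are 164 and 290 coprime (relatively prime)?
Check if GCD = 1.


Euclidean algorithm:
290 = 1 * 164 + 126
164 = 1 * 126 + 38
126 = 3 * 38 + 12
38 = 3 * 12 + 2
12 = 6 * 2 + 0
GCD(164, 290) = 2

No, not coprime (GCD = 2)


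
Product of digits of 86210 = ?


8 × 6 × 2 × 1 × 0 = 0


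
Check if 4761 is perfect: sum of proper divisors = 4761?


Proper divisors of 4761: 1, 3, 9, 23, 69, 207, 529, 1587
Sum = 1 + 3 + 9 + 23 + 69 + 207 + 529 + 1587 = 2428

No, 4761 is not perfect (2428 ≠ 4761)


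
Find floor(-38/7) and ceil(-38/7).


-38/7 = -5.4286
floor = -6
ceil = -5

floor = -6, ceil = -5


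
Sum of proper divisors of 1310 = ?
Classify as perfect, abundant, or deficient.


Proper divisors: 1, 2, 5, 10, 131, 262, 655
Sum = 1 + 2 + 5 + 10 + 131 + 262 + 655 = 1066
1066 < 1310 → deficient

s(1310) = 1066 (deficient)


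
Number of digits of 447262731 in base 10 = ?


447262731 has 9 digits in base 10
floor(log10(447262731)) + 1 = floor(8.6506) + 1 = 9

9 digits (base 10)


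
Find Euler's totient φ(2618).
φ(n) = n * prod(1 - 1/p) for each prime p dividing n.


2618 = 2 × 7 × 11 × 17
Prime factors: 2, 7, 11, 17
φ(2618) = 2618 × (1-1/2) × (1-1/7) × (1-1/11) × (1-1/17)
= 2618 × 1/2 × 6/7 × 10/11 × 16/17 = 960

φ(2618) = 960


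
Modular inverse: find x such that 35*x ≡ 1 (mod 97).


Use the extended Euclidean algorithm on (97, 35); each row r = 97*s + 35*t:
r=97, s=1, t=0
r=35, s=0, t=1
q=2: r=27, s=1, t=-2   [97*(1) + 35*(-2) = 27]
q=1: r=8, s=-1, t=3   [97*(-1) + 35*(3) = 8]
q=3: r=3, s=4, t=-11   [97*(4) + 35*(-11) = 3]
q=2: r=2, s=-9, t=25   [97*(-9) + 35*(25) = 2]
q=1: r=1, s=13, t=-36   [97*(13) + 35*(-36) = 1]
q=2: r=0, s=-35, t=97   [97*(-35) + 35*(97) = 0]
GCD = 1 with t = -36, so 35*(-36) ≡ 1 (mod 97)
Inverse = -36 mod 97 = 61
Check: 35 * 61 = 2135 ≡ 1 (mod 97)

35^(-1) ≡ 61 (mod 97)


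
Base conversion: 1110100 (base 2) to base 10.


1110100 (base 2) = 116 (decimal)
116 (decimal) = 116 (base 10)


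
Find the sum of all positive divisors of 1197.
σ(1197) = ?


Divisors of 1197: 1, 3, 7, 9, 19, 21, 57, 63, 133, 171, 399, 1197
Sum = 1 + 3 + 7 + 9 + 19 + 21 + 57 + 63 + 133 + 171 + 399 + 1197 = 2080

σ(1197) = 2080


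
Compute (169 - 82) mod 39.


169 - 82 = 87
87 mod 39 = 9


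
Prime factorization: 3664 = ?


3664 / 2 = 1832
1832 / 2 = 916
916 / 2 = 458
458 / 2 = 229
229 / 229 = 1
3664 = 2^4 × 229


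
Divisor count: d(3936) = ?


3936 = 2^5 × 3^1 × 41^1
d(3936) = (5+1) × (1+1) × (1+1) = 24

24 divisors


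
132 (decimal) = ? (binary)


132 (base 10) = 132 (decimal)
132 (decimal) = 10000100 (base 2)


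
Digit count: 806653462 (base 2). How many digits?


806653462 in base 2 = 110000000101001000111000010110
Number of digits = 30

30 digits (base 2)


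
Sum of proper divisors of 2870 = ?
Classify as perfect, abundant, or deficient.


Proper divisors: 1, 2, 5, 7, 10, 14, 35, 41, 70, 82, 205, 287, 410, 574, 1435
Sum = 1 + 2 + 5 + 7 + 10 + 14 + 35 + 41 + 70 + 82 + 205 + 287 + 410 + 574 + 1435 = 3178
3178 > 2870 → abundant

s(2870) = 3178 (abundant)


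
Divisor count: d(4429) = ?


4429 = 43^1 × 103^1
d(4429) = (1+1) × (1+1) = 4

4 divisors


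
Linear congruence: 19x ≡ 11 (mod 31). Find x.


GCD(19, 31) = 1, unique solution
a^(-1) mod 31 = 18
x = 18 * 11 mod 31 = 12

x ≡ 12 (mod 31)


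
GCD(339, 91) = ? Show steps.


339 = 3 * 91 + 66
91 = 1 * 66 + 25
66 = 2 * 25 + 16
25 = 1 * 16 + 9
16 = 1 * 9 + 7
9 = 1 * 7 + 2
7 = 3 * 2 + 1
2 = 2 * 1 + 0
GCD = 1


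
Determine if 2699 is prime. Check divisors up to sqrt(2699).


Check divisors up to sqrt(2699) = 51.9519
No divisors found.
2699 is prime.

Yes, 2699 is prime


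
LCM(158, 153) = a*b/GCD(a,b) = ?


GCD(158, 153) = 1
LCM = 158*153/1 = 24174/1 = 24174

LCM = 24174


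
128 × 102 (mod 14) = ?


128 × 102 = 13056
13056 mod 14 = 8


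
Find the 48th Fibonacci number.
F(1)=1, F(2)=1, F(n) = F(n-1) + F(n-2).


Sequence: 1, 1, 2, 3, 5, 8, 13, 21, 34, 55, 89, 144, 233, 377, 610, 987, 1597, 2584, 4181, 6765, 10946, 17711, 28657, 46368, 75025, 121393, 196418, 317811, 514229, 832040, 1346269, 2178309, 3524578, 5702887, 9227465, 14930352, 24157817, 39088169, 63245986, 102334155, 165580141, 267914296, 433494437, 701408733, 1134903170, 1836311903, 2971215073, 4807526976
F(48) = 4807526976


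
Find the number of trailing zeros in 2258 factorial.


floor(2258/5) = 451
floor(2258/25) = 90
floor(2258/125) = 18
floor(2258/625) = 3
Total = 562

562 trailing zeros


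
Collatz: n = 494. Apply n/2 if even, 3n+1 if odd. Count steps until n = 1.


494 → 247 → 742 → 371 → 1114 → 557 → 1672 → 836 → 418 → 209 → 628 → 314 → 157 → 472 → 236 → 118 → 59 → 178 → 89 → 268 → 134 → 67 → 202 → 101 → 304 → 152 → 76 → 38 → 19 → 58 → 29 → 88 → 44 → 22 → 11 → 34 → 17 → 52 → 26 → 13 → 40 → 20 → 10 → 5 → 16 → 8 → 4 → 2 → 1
Total steps = 48

48 steps


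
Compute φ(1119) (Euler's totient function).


1119 = 3 × 373
Prime factors: 3, 373
φ(1119) = 1119 × (1-1/3) × (1-1/373)
= 1119 × 2/3 × 372/373 = 744

φ(1119) = 744


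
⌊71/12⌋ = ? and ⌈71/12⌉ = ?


71/12 = 5.9167
floor = 5
ceil = 6

floor = 5, ceil = 6


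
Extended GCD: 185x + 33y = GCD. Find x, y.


Tabular extended Euclidean (each row: r = 185*s + 33*t):
r=185, s=1, t=0
r=33, s=0, t=1
q=5: r=20, s=1, t=-5   [185*(1) + 33*(-5) = 20]
q=1: r=13, s=-1, t=6   [185*(-1) + 33*(6) = 13]
q=1: r=7, s=2, t=-11   [185*(2) + 33*(-11) = 7]
q=1: r=6, s=-3, t=17   [185*(-3) + 33*(17) = 6]
q=1: r=1, s=5, t=-28   [185*(5) + 33*(-28) = 1]
q=6: r=0, s=-33, t=185   [185*(-33) + 33*(185) = 0]
GCD = 1; from the row with r=1: x=5, y=-28
Check: 185*(5) + 33*(-28) = 925 - 924 = 1

GCD = 1, x = 5, y = -28


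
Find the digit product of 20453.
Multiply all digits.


2 × 0 × 4 × 5 × 3 = 0


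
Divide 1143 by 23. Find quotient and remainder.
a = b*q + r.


1143 = 23 * 49 + 16
Check: 1127 + 16 = 1143

q = 49, r = 16


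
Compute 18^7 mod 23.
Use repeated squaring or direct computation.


18^1 mod 23 = 18
18^2 mod 23 = 2
18^3 mod 23 = 13
18^4 mod 23 = 4
18^5 mod 23 = 3
18^6 mod 23 = 8
18^7 mod 23 = 6


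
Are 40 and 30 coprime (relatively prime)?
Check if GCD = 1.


Euclidean algorithm:
40 = 1 * 30 + 10
30 = 3 * 10 + 0
GCD(40, 30) = 10

No, not coprime (GCD = 10)


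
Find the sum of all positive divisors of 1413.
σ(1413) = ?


Divisors of 1413: 1, 3, 9, 157, 471, 1413
Sum = 1 + 3 + 9 + 157 + 471 + 1413 = 2054

σ(1413) = 2054


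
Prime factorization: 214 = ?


214 / 2 = 107
107 / 107 = 1
214 = 2 × 107


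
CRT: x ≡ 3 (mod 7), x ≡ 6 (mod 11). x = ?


M = 7*11 = 77
M1 = M/7 = 11, M2 = M/11 = 7
M1^(-1) mod 7 = 2, M2^(-1) mod 11 = 8
x = 3*11*2 + 6*7*8 = 402
402 mod 77 = 17
Check: 17 mod 7 = 3 ✓, 17 mod 11 = 6 ✓

x ≡ 17 (mod 77)


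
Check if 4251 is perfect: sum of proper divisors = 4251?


Proper divisors of 4251: 1, 3, 13, 39, 109, 327, 1417
Sum = 1 + 3 + 13 + 39 + 109 + 327 + 1417 = 1909

No, 4251 is not perfect (1909 ≠ 4251)


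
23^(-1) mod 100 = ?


Use the extended Euclidean algorithm on (100, 23); each row r = 100*s + 23*t:
r=100, s=1, t=0
r=23, s=0, t=1
q=4: r=8, s=1, t=-4   [100*(1) + 23*(-4) = 8]
q=2: r=7, s=-2, t=9   [100*(-2) + 23*(9) = 7]
q=1: r=1, s=3, t=-13   [100*(3) + 23*(-13) = 1]
q=7: r=0, s=-23, t=100   [100*(-23) + 23*(100) = 0]
GCD = 1 with t = -13, so 23*(-13) ≡ 1 (mod 100)
Inverse = -13 mod 100 = 87
Check: 23 * 87 = 2001 ≡ 1 (mod 100)

23^(-1) ≡ 87 (mod 100)


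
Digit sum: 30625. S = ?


3 + 0 + 6 + 2 + 5 = 16


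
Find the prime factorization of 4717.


4717 / 53 = 89
89 / 89 = 1
4717 = 53 × 89


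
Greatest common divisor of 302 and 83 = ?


302 = 3 * 83 + 53
83 = 1 * 53 + 30
53 = 1 * 30 + 23
30 = 1 * 23 + 7
23 = 3 * 7 + 2
7 = 3 * 2 + 1
2 = 2 * 1 + 0
GCD = 1


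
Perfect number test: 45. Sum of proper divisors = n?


Proper divisors of 45: 1, 3, 5, 9, 15
Sum = 1 + 3 + 5 + 9 + 15 = 33

No, 45 is not perfect (33 ≠ 45)


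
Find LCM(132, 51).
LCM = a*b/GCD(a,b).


GCD(132, 51) = 3
LCM = 132*51/3 = 6732/3 = 2244

LCM = 2244


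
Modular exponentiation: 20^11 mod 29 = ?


20^1 mod 29 = 20
20^2 mod 29 = 23
20^3 mod 29 = 25
20^4 mod 29 = 7
20^5 mod 29 = 24
20^6 mod 29 = 16
20^7 mod 29 = 1
20^8 mod 29 = 20
20^9 mod 29 = 23
20^10 mod 29 = 25
20^11 mod 29 = 7


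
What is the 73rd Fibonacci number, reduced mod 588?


F(k) mod 588 for k=1..73:
1, 1, 2, 3, 5, 8, 13, 21, 34, 55, 89, 144, 233, 377, 22, 399, 421, 232, 65, 297, 362, 71, 433, 504, 349, 265, 26, 291, 317, 20, 337, 357, 106, 463, 569, 444, 425, 281, 118, 399, 517, 328, 257, 585, 254, 251, 505, 168, 85, 253, 338, 3, 341, 344, 97, 441, 538, 391, 341, 144, 485, 41, 526, 567, 505, 484, 401, 297, 110, 407, 517, 336, 265
F(73) mod 588 = 265


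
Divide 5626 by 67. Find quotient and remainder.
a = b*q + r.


5626 = 67 * 83 + 65
Check: 5561 + 65 = 5626

q = 83, r = 65


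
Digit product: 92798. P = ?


9 × 2 × 7 × 9 × 8 = 9072


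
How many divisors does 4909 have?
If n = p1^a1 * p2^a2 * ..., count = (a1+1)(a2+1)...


4909 = 4909^1
d(4909) = (1+1) = 2

2 divisors


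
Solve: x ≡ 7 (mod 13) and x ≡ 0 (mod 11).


M = 13*11 = 143
M1 = M/13 = 11, M2 = M/11 = 13
M1^(-1) mod 13 = 6, M2^(-1) mod 11 = 6
x = 7*11*6 + 0*13*6 = 462
462 mod 143 = 33
Check: 33 mod 13 = 7 ✓, 33 mod 11 = 0 ✓

x ≡ 33 (mod 143)


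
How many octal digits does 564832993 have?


564832993 in base 8 = 4152525341
Number of digits = 10

10 digits (base 8)


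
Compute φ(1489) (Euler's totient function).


1489 = 1489
Prime factors: 1489
φ(1489) = 1489 × (1-1/1489)
= 1489 × 1488/1489 = 1488

φ(1489) = 1488


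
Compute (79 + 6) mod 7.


79 + 6 = 85
85 mod 7 = 1


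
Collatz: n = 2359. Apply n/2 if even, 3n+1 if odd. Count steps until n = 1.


2359 → 7078 → 3539 → 10618 → 5309 → 15928 → 7964 → 3982 → 1991 → 5974 → 2987 → 8962 → 4481 → 13444 → 6722 → 3361 → 10084 → 5042 → 2521 → 7564 → 3782 → 1891 → 5674 → 2837 → 8512 → 4256 → 2128 → 1064 → 532 → 266 → 133 → 400 → 200 → 100 → 50 → 25 → 76 → 38 → 19 → 58 → 29 → 88 → 44 → 22 → 11 → 34 → 17 → 52 → 26 → 13 → 40 → 20 → 10 → 5 → 16 → 8 → 4 → 2 → 1
Total steps = 58

58 steps


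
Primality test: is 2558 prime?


2558 / 2 = 1279 (exact division)
2558 is NOT prime.

No, 2558 is not prime


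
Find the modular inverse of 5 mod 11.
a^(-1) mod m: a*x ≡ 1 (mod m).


Use the extended Euclidean algorithm on (11, 5); each row r = 11*s + 5*t:
r=11, s=1, t=0
r=5, s=0, t=1
q=2: r=1, s=1, t=-2   [11*(1) + 5*(-2) = 1]
q=5: r=0, s=-5, t=11   [11*(-5) + 5*(11) = 0]
GCD = 1 with t = -2, so 5*(-2) ≡ 1 (mod 11)
Inverse = -2 mod 11 = 9
Check: 5 * 9 = 45 ≡ 1 (mod 11)

5^(-1) ≡ 9 (mod 11)


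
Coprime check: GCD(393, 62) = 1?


Euclidean algorithm:
393 = 6 * 62 + 21
62 = 2 * 21 + 20
21 = 1 * 20 + 1
20 = 20 * 1 + 0
GCD(393, 62) = 1

Yes, coprime (GCD = 1)


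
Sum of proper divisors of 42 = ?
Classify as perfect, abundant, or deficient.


Proper divisors: 1, 2, 3, 6, 7, 14, 21
Sum = 1 + 2 + 3 + 6 + 7 + 14 + 21 = 54
54 > 42 → abundant

s(42) = 54 (abundant)


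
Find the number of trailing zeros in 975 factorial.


floor(975/5) = 195
floor(975/25) = 39
floor(975/125) = 7
floor(975/625) = 1
Total = 242

242 trailing zeros


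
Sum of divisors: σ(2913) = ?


Divisors of 2913: 1, 3, 971, 2913
Sum = 1 + 3 + 971 + 2913 = 3888

σ(2913) = 3888


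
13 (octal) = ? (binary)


13 (base 8) = 11 (decimal)
11 (decimal) = 1011 (base 2)


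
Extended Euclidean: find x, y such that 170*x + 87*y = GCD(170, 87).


Tabular extended Euclidean (each row: r = 170*s + 87*t):
r=170, s=1, t=0
r=87, s=0, t=1
q=1: r=83, s=1, t=-1   [170*(1) + 87*(-1) = 83]
q=1: r=4, s=-1, t=2   [170*(-1) + 87*(2) = 4]
q=20: r=3, s=21, t=-41   [170*(21) + 87*(-41) = 3]
q=1: r=1, s=-22, t=43   [170*(-22) + 87*(43) = 1]
q=3: r=0, s=87, t=-170   [170*(87) + 87*(-170) = 0]
GCD = 1; from the row with r=1: x=-22, y=43
Check: 170*(-22) + 87*(43) = -3740 + 3741 = 1

GCD = 1, x = -22, y = 43


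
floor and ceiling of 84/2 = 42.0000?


84/2 = 42.0000
floor = 42
ceil = 42

floor = 42, ceil = 42


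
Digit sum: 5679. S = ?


5 + 6 + 7 + 9 = 27


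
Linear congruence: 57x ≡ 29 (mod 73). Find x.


GCD(57, 73) = 1, unique solution
a^(-1) mod 73 = 41
x = 41 * 29 mod 73 = 21

x ≡ 21 (mod 73)


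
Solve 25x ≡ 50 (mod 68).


GCD(25, 68) = 1, unique solution
a^(-1) mod 68 = 49
x = 49 * 50 mod 68 = 2

x ≡ 2 (mod 68)


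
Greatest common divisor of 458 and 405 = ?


458 = 1 * 405 + 53
405 = 7 * 53 + 34
53 = 1 * 34 + 19
34 = 1 * 19 + 15
19 = 1 * 15 + 4
15 = 3 * 4 + 3
4 = 1 * 3 + 1
3 = 3 * 1 + 0
GCD = 1


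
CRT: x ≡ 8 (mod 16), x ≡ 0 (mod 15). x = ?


M = 16*15 = 240
M1 = M/16 = 15, M2 = M/15 = 16
M1^(-1) mod 16 = 15, M2^(-1) mod 15 = 1
x = 8*15*15 + 0*16*1 = 1800
1800 mod 240 = 120
Check: 120 mod 16 = 8 ✓, 120 mod 15 = 0 ✓

x ≡ 120 (mod 240)


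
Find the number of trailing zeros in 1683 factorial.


floor(1683/5) = 336
floor(1683/25) = 67
floor(1683/125) = 13
floor(1683/625) = 2
Total = 418

418 trailing zeros


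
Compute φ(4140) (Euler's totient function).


4140 = 2^2 × 3^2 × 5 × 23
Prime factors: 2, 3, 5, 23
φ(4140) = 4140 × (1-1/2) × (1-1/3) × (1-1/5) × (1-1/23)
= 4140 × 1/2 × 2/3 × 4/5 × 22/23 = 1056

φ(4140) = 1056


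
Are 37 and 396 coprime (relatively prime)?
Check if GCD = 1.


Euclidean algorithm:
396 = 10 * 37 + 26
37 = 1 * 26 + 11
26 = 2 * 11 + 4
11 = 2 * 4 + 3
4 = 1 * 3 + 1
3 = 3 * 1 + 0
GCD(37, 396) = 1

Yes, coprime (GCD = 1)


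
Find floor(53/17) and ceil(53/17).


53/17 = 3.1176
floor = 3
ceil = 4

floor = 3, ceil = 4


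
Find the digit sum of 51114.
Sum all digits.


5 + 1 + 1 + 1 + 4 = 12


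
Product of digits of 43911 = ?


4 × 3 × 9 × 1 × 1 = 108


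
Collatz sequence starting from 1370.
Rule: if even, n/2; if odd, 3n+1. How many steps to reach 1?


1370 → 685 → 2056 → 1028 → 514 → 257 → 772 → 386 → 193 → 580 → 290 → 145 → 436 → 218 → 109 → 328 → 164 → 82 → 41 → 124 → 62 → 31 → 94 → 47 → 142 → 71 → 214 → 107 → 322 → 161 → 484 → 242 → 121 → 364 → 182 → 91 → 274 → 137 → 412 → 206 → 103 → 310 → 155 → 466 → 233 → 700 → 350 → 175 → 526 → 263 → 790 → 395 → 1186 → 593 → 1780 → 890 → 445 → 1336 → 668 → 334 → 167 → 502 → 251 → 754 → 377 → 1132 → 566 → 283 → 850 → 425 → 1276 → 638 → 319 → 958 → 479 → 1438 → 719 → 2158 → 1079 → 3238 → 1619 → 4858 → 2429 → 7288 → 3644 → 1822 → 911 → 2734 → 1367 → 4102 → 2051 → 6154 → 3077 → 9232 → 4616 → 2308 → 1154 → 577 → 1732 → 866 → 433 → 1300 → 650 → 325 → 976 → 488 → 244 → 122 → 61 → 184 → 92 → 46 → 23 → 70 → 35 → 106 → 53 → 160 → 80 → 40 → 20 → 10 → 5 → 16 → 8 → 4 → 2 → 1
Total steps = 127

127 steps


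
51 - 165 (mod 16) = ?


51 - 165 = -114
-114 mod 16 = 14


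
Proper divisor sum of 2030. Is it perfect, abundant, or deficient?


Proper divisors: 1, 2, 5, 7, 10, 14, 29, 35, 58, 70, 145, 203, 290, 406, 1015
Sum = 1 + 2 + 5 + 7 + 10 + 14 + 29 + 35 + 58 + 70 + 145 + 203 + 290 + 406 + 1015 = 2290
2290 > 2030 → abundant

s(2030) = 2290 (abundant)


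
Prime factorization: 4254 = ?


4254 / 2 = 2127
2127 / 3 = 709
709 / 709 = 1
4254 = 2 × 3 × 709


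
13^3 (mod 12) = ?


13^1 mod 12 = 1
13^2 mod 12 = 1
13^3 mod 12 = 1


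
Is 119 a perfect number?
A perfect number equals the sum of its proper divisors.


Proper divisors of 119: 1, 7, 17
Sum = 1 + 7 + 17 = 25

No, 119 is not perfect (25 ≠ 119)


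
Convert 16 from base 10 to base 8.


16 (base 10) = 16 (decimal)
16 (decimal) = 20 (base 8)


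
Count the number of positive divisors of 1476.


1476 = 2^2 × 3^2 × 41^1
d(1476) = (2+1) × (2+1) × (1+1) = 18

18 divisors


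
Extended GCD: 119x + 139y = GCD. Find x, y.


Tabular extended Euclidean (each row: r = 119*s + 139*t):
r=119, s=1, t=0
r=139, s=0, t=1
q=0: r=119, s=1, t=0   [119*(1) + 139*(0) = 119]
q=1: r=20, s=-1, t=1   [119*(-1) + 139*(1) = 20]
q=5: r=19, s=6, t=-5   [119*(6) + 139*(-5) = 19]
q=1: r=1, s=-7, t=6   [119*(-7) + 139*(6) = 1]
q=19: r=0, s=139, t=-119   [119*(139) + 139*(-119) = 0]
GCD = 1; from the row with r=1: x=-7, y=6
Check: 119*(-7) + 139*(6) = -833 + 834 = 1

GCD = 1, x = -7, y = 6


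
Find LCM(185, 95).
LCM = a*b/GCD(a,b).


GCD(185, 95) = 5
LCM = 185*95/5 = 17575/5 = 3515

LCM = 3515


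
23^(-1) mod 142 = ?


Use the extended Euclidean algorithm on (142, 23); each row r = 142*s + 23*t:
r=142, s=1, t=0
r=23, s=0, t=1
q=6: r=4, s=1, t=-6   [142*(1) + 23*(-6) = 4]
q=5: r=3, s=-5, t=31   [142*(-5) + 23*(31) = 3]
q=1: r=1, s=6, t=-37   [142*(6) + 23*(-37) = 1]
q=3: r=0, s=-23, t=142   [142*(-23) + 23*(142) = 0]
GCD = 1 with t = -37, so 23*(-37) ≡ 1 (mod 142)
Inverse = -37 mod 142 = 105
Check: 23 * 105 = 2415 ≡ 1 (mod 142)

23^(-1) ≡ 105 (mod 142)


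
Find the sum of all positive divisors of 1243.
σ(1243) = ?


Divisors of 1243: 1, 11, 113, 1243
Sum = 1 + 11 + 113 + 1243 = 1368

σ(1243) = 1368


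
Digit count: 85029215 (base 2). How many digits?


85029215 in base 2 = 101000100010111000101011111
Number of digits = 27

27 digits (base 2)


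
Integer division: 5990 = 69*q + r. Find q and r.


5990 = 69 * 86 + 56
Check: 5934 + 56 = 5990

q = 86, r = 56


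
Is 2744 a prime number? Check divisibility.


2744 / 2 = 1372 (exact division)
2744 is NOT prime.

No, 2744 is not prime


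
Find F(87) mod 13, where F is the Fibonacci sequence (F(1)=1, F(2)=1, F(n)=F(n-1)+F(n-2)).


F(k) mod 13 for k=1..87:
1, 1, 2, 3, 5, 8, 0, 8, 8, 3, 11, 1, 12, 0, 12, 12, 11, 10, 8, 5, 0, 5, 5, 10, 2, 12, 1, 0, 1, 1, 2, 3, 5, 8, 0, 8, 8, 3, 11, 1, 12, 0, 12, 12, 11, 10, 8, 5, 0, 5, 5, 10, 2, 12, 1, 0, 1, 1, 2, 3, 5, 8, 0, 8, 8, 3, 11, 1, 12, 0, 12, 12, 11, 10, 8, 5, 0, 5, 5, 10, 2, 12, 1, 0, 1, 1, 2
F(87) mod 13 = 2


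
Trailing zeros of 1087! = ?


floor(1087/5) = 217
floor(1087/25) = 43
floor(1087/125) = 8
floor(1087/625) = 1
Total = 269

269 trailing zeros


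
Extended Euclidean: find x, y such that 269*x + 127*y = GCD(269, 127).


Tabular extended Euclidean (each row: r = 269*s + 127*t):
r=269, s=1, t=0
r=127, s=0, t=1
q=2: r=15, s=1, t=-2   [269*(1) + 127*(-2) = 15]
q=8: r=7, s=-8, t=17   [269*(-8) + 127*(17) = 7]
q=2: r=1, s=17, t=-36   [269*(17) + 127*(-36) = 1]
q=7: r=0, s=-127, t=269   [269*(-127) + 127*(269) = 0]
GCD = 1; from the row with r=1: x=17, y=-36
Check: 269*(17) + 127*(-36) = 4573 - 4572 = 1

GCD = 1, x = 17, y = -36


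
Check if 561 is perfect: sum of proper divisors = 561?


Proper divisors of 561: 1, 3, 11, 17, 33, 51, 187
Sum = 1 + 3 + 11 + 17 + 33 + 51 + 187 = 303

No, 561 is not perfect (303 ≠ 561)


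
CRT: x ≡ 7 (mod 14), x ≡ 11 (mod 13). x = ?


M = 14*13 = 182
M1 = M/14 = 13, M2 = M/13 = 14
M1^(-1) mod 14 = 13, M2^(-1) mod 13 = 1
x = 7*13*13 + 11*14*1 = 1337
1337 mod 182 = 63
Check: 63 mod 14 = 7 ✓, 63 mod 13 = 11 ✓

x ≡ 63 (mod 182)


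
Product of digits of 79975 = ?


7 × 9 × 9 × 7 × 5 = 19845


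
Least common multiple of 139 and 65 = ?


GCD(139, 65) = 1
LCM = 139*65/1 = 9035/1 = 9035

LCM = 9035


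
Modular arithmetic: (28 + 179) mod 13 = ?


28 + 179 = 207
207 mod 13 = 12


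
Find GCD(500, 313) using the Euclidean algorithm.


500 = 1 * 313 + 187
313 = 1 * 187 + 126
187 = 1 * 126 + 61
126 = 2 * 61 + 4
61 = 15 * 4 + 1
4 = 4 * 1 + 0
GCD = 1


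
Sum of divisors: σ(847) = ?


Divisors of 847: 1, 7, 11, 77, 121, 847
Sum = 1 + 7 + 11 + 77 + 121 + 847 = 1064

σ(847) = 1064


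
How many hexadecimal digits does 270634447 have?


270634447 in base 16 = 10218DCF
Number of digits = 8

8 digits (base 16)


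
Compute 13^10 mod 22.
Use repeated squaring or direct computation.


13^1 mod 22 = 13
13^2 mod 22 = 15
13^3 mod 22 = 19
13^4 mod 22 = 5
13^5 mod 22 = 21
13^6 mod 22 = 9
13^7 mod 22 = 7
13^8 mod 22 = 3
13^9 mod 22 = 17
13^10 mod 22 = 1


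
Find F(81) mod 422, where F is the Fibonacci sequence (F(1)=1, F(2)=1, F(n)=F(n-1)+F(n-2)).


F(k) mod 422 for k=1..81:
1, 1, 2, 3, 5, 8, 13, 21, 34, 55, 89, 144, 233, 377, 188, 143, 331, 52, 383, 13, 396, 409, 383, 370, 331, 279, 188, 45, 233, 278, 89, 367, 34, 401, 13, 414, 5, 419, 2, 421, 1, 0, 1, 1, 2, 3, 5, 8, 13, 21, 34, 55, 89, 144, 233, 377, 188, 143, 331, 52, 383, 13, 396, 409, 383, 370, 331, 279, 188, 45, 233, 278, 89, 367, 34, 401, 13, 414, 5, 419, 2
F(81) mod 422 = 2


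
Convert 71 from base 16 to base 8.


71 (base 16) = 113 (decimal)
113 (decimal) = 161 (base 8)


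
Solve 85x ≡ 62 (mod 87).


GCD(85, 87) = 1, unique solution
a^(-1) mod 87 = 43
x = 43 * 62 mod 87 = 56

x ≡ 56 (mod 87)


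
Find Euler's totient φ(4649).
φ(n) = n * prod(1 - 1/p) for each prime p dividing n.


4649 = 4649
Prime factors: 4649
φ(4649) = 4649 × (1-1/4649)
= 4649 × 4648/4649 = 4648

φ(4649) = 4648


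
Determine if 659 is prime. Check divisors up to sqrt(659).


Check divisors up to sqrt(659) = 25.6710
No divisors found.
659 is prime.

Yes, 659 is prime


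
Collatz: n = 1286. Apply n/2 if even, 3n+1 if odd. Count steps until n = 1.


1286 → 643 → 1930 → 965 → 2896 → 1448 → 724 → 362 → 181 → 544 → 272 → 136 → 68 → 34 → 17 → 52 → 26 → 13 → 40 → 20 → 10 → 5 → 16 → 8 → 4 → 2 → 1
Total steps = 26

26 steps


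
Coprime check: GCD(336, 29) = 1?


Euclidean algorithm:
336 = 11 * 29 + 17
29 = 1 * 17 + 12
17 = 1 * 12 + 5
12 = 2 * 5 + 2
5 = 2 * 2 + 1
2 = 2 * 1 + 0
GCD(336, 29) = 1

Yes, coprime (GCD = 1)


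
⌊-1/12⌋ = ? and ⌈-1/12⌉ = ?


-1/12 = -0.0833
floor = -1
ceil = 0

floor = -1, ceil = 0


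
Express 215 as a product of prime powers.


215 / 5 = 43
43 / 43 = 1
215 = 5 × 43


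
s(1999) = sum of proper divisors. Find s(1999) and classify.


Proper divisors: 1
Sum = 1 = 1
1 < 1999 → deficient

s(1999) = 1 (deficient)


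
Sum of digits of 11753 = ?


1 + 1 + 7 + 5 + 3 = 17


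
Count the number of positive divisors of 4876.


4876 = 2^2 × 23^1 × 53^1
d(4876) = (2+1) × (1+1) × (1+1) = 12

12 divisors


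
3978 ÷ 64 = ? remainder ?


3978 = 64 * 62 + 10
Check: 3968 + 10 = 3978

q = 62, r = 10


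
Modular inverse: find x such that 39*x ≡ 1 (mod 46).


Use the extended Euclidean algorithm on (46, 39); each row r = 46*s + 39*t:
r=46, s=1, t=0
r=39, s=0, t=1
q=1: r=7, s=1, t=-1   [46*(1) + 39*(-1) = 7]
q=5: r=4, s=-5, t=6   [46*(-5) + 39*(6) = 4]
q=1: r=3, s=6, t=-7   [46*(6) + 39*(-7) = 3]
q=1: r=1, s=-11, t=13   [46*(-11) + 39*(13) = 1]
q=3: r=0, s=39, t=-46   [46*(39) + 39*(-46) = 0]
GCD = 1 with t = 13, so 39*(13) ≡ 1 (mod 46)
Inverse = 13 mod 46 = 13
Check: 39 * 13 = 507 ≡ 1 (mod 46)

39^(-1) ≡ 13 (mod 46)


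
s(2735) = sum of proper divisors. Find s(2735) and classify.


Proper divisors: 1, 5, 547
Sum = 1 + 5 + 547 = 553
553 < 2735 → deficient

s(2735) = 553 (deficient)


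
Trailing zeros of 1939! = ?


floor(1939/5) = 387
floor(1939/25) = 77
floor(1939/125) = 15
floor(1939/625) = 3
Total = 482

482 trailing zeros


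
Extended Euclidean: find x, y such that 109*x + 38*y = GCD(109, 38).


Tabular extended Euclidean (each row: r = 109*s + 38*t):
r=109, s=1, t=0
r=38, s=0, t=1
q=2: r=33, s=1, t=-2   [109*(1) + 38*(-2) = 33]
q=1: r=5, s=-1, t=3   [109*(-1) + 38*(3) = 5]
q=6: r=3, s=7, t=-20   [109*(7) + 38*(-20) = 3]
q=1: r=2, s=-8, t=23   [109*(-8) + 38*(23) = 2]
q=1: r=1, s=15, t=-43   [109*(15) + 38*(-43) = 1]
q=2: r=0, s=-38, t=109   [109*(-38) + 38*(109) = 0]
GCD = 1; from the row with r=1: x=15, y=-43
Check: 109*(15) + 38*(-43) = 1635 - 1634 = 1

GCD = 1, x = 15, y = -43


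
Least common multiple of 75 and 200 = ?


GCD(75, 200) = 25
LCM = 75*200/25 = 15000/25 = 600

LCM = 600


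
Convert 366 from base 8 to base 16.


366 (base 8) = 246 (decimal)
246 (decimal) = F6 (base 16)


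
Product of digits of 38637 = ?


3 × 8 × 6 × 3 × 7 = 3024


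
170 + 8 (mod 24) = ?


170 + 8 = 178
178 mod 24 = 10


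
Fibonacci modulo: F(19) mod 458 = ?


F(k) mod 458 for k=1..19:
1, 1, 2, 3, 5, 8, 13, 21, 34, 55, 89, 144, 233, 377, 152, 71, 223, 294, 59
F(19) mod 458 = 59


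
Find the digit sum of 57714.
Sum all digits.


5 + 7 + 7 + 1 + 4 = 24


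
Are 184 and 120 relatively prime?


Euclidean algorithm:
184 = 1 * 120 + 64
120 = 1 * 64 + 56
64 = 1 * 56 + 8
56 = 7 * 8 + 0
GCD(184, 120) = 8

No, not coprime (GCD = 8)


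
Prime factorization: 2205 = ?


2205 / 3 = 735
735 / 3 = 245
245 / 5 = 49
49 / 7 = 7
7 / 7 = 1
2205 = 3^2 × 5 × 7^2


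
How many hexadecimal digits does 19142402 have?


19142402 in base 16 = 1241702
Number of digits = 7

7 digits (base 16)


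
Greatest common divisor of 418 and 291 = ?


418 = 1 * 291 + 127
291 = 2 * 127 + 37
127 = 3 * 37 + 16
37 = 2 * 16 + 5
16 = 3 * 5 + 1
5 = 5 * 1 + 0
GCD = 1


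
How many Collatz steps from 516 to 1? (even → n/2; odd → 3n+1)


516 → 258 → 129 → 388 → 194 → 97 → 292 → 146 → 73 → 220 → 110 → 55 → 166 → 83 → 250 → 125 → 376 → 188 → 94 → 47 → 142 → 71 → 214 → 107 → 322 → 161 → 484 → 242 → 121 → 364 → 182 → 91 → 274 → 137 → 412 → 206 → 103 → 310 → 155 → 466 → 233 → 700 → 350 → 175 → 526 → 263 → 790 → 395 → 1186 → 593 → 1780 → 890 → 445 → 1336 → 668 → 334 → 167 → 502 → 251 → 754 → 377 → 1132 → 566 → 283 → 850 → 425 → 1276 → 638 → 319 → 958 → 479 → 1438 → 719 → 2158 → 1079 → 3238 → 1619 → 4858 → 2429 → 7288 → 3644 → 1822 → 911 → 2734 → 1367 → 4102 → 2051 → 6154 → 3077 → 9232 → 4616 → 2308 → 1154 → 577 → 1732 → 866 → 433 → 1300 → 650 → 325 → 976 → 488 → 244 → 122 → 61 → 184 → 92 → 46 → 23 → 70 → 35 → 106 → 53 → 160 → 80 → 40 → 20 → 10 → 5 → 16 → 8 → 4 → 2 → 1
Total steps = 123

123 steps


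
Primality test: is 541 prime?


Check divisors up to sqrt(541) = 23.2594
No divisors found.
541 is prime.

Yes, 541 is prime


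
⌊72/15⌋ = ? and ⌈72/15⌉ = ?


72/15 = 4.8000
floor = 4
ceil = 5

floor = 4, ceil = 5


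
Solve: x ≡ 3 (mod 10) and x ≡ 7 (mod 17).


M = 10*17 = 170
M1 = M/10 = 17, M2 = M/17 = 10
M1^(-1) mod 10 = 3, M2^(-1) mod 17 = 12
x = 3*17*3 + 7*10*12 = 993
993 mod 170 = 143
Check: 143 mod 10 = 3 ✓, 143 mod 17 = 7 ✓

x ≡ 143 (mod 170)


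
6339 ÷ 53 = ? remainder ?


6339 = 53 * 119 + 32
Check: 6307 + 32 = 6339

q = 119, r = 32


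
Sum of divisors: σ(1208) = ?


Divisors of 1208: 1, 2, 4, 8, 151, 302, 604, 1208
Sum = 1 + 2 + 4 + 8 + 151 + 302 + 604 + 1208 = 2280

σ(1208) = 2280


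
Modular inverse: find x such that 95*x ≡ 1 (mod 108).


Use the extended Euclidean algorithm on (108, 95); each row r = 108*s + 95*t:
r=108, s=1, t=0
r=95, s=0, t=1
q=1: r=13, s=1, t=-1   [108*(1) + 95*(-1) = 13]
q=7: r=4, s=-7, t=8   [108*(-7) + 95*(8) = 4]
q=3: r=1, s=22, t=-25   [108*(22) + 95*(-25) = 1]
q=4: r=0, s=-95, t=108   [108*(-95) + 95*(108) = 0]
GCD = 1 with t = -25, so 95*(-25) ≡ 1 (mod 108)
Inverse = -25 mod 108 = 83
Check: 95 * 83 = 7885 ≡ 1 (mod 108)

95^(-1) ≡ 83 (mod 108)


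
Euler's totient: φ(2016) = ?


2016 = 2^5 × 3^2 × 7
Prime factors: 2, 3, 7
φ(2016) = 2016 × (1-1/2) × (1-1/3) × (1-1/7)
= 2016 × 1/2 × 2/3 × 6/7 = 576

φ(2016) = 576


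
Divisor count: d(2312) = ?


2312 = 2^3 × 17^2
d(2312) = (3+1) × (2+1) = 12

12 divisors


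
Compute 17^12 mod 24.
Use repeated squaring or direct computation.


17^1 mod 24 = 17
17^2 mod 24 = 1
17^3 mod 24 = 17
17^4 mod 24 = 1
17^5 mod 24 = 17
17^6 mod 24 = 1
17^7 mod 24 = 17
17^8 mod 24 = 1
17^9 mod 24 = 17
17^10 mod 24 = 1
17^11 mod 24 = 17
17^12 mod 24 = 1


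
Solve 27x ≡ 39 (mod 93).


GCD(27, 93) = 3 divides 39
Divide: 9x ≡ 13 (mod 31)
x ≡ 29 (mod 31)


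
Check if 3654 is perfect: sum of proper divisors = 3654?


Proper divisors of 3654: 1, 2, 3, 6, 7, 9, 14, 18, 21, 29, 42, 58, 63, 87, 126, 174, 203, 261, 406, 522, 609, 1218, 1827
Sum = 1 + 2 + 3 + 6 + 7 + 9 + 14 + 18 + 21 + 29 + 42 + 58 + 63 + 87 + 126 + 174 + 203 + 261 + 406 + 522 + 609 + 1218 + 1827 = 5706

No, 3654 is not perfect (5706 ≠ 3654)


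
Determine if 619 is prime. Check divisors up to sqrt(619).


Check divisors up to sqrt(619) = 24.8797
No divisors found.
619 is prime.

Yes, 619 is prime


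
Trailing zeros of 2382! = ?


floor(2382/5) = 476
floor(2382/25) = 95
floor(2382/125) = 19
floor(2382/625) = 3
Total = 593

593 trailing zeros


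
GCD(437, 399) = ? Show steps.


437 = 1 * 399 + 38
399 = 10 * 38 + 19
38 = 2 * 19 + 0
GCD = 19


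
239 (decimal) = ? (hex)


239 (base 10) = 239 (decimal)
239 (decimal) = EF (base 16)


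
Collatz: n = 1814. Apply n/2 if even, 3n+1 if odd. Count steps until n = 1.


1814 → 907 → 2722 → 1361 → 4084 → 2042 → 1021 → 3064 → 1532 → 766 → 383 → 1150 → 575 → 1726 → 863 → 2590 → 1295 → 3886 → 1943 → 5830 → 2915 → 8746 → 4373 → 13120 → 6560 → 3280 → 1640 → 820 → 410 → 205 → 616 → 308 → 154 → 77 → 232 → 116 → 58 → 29 → 88 → 44 → 22 → 11 → 34 → 17 → 52 → 26 → 13 → 40 → 20 → 10 → 5 → 16 → 8 → 4 → 2 → 1
Total steps = 55

55 steps
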